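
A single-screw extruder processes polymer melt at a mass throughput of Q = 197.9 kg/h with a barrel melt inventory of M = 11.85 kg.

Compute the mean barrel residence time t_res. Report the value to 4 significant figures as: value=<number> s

value=215.6 s

Convert throughput: Q = 197.9 kg/h = 197.9/3600 = 0.0549722 kg/s
Mean residence time: t_res = M/Q_s = 11.85 kg / 0.0549722 kg/s = 215.563 s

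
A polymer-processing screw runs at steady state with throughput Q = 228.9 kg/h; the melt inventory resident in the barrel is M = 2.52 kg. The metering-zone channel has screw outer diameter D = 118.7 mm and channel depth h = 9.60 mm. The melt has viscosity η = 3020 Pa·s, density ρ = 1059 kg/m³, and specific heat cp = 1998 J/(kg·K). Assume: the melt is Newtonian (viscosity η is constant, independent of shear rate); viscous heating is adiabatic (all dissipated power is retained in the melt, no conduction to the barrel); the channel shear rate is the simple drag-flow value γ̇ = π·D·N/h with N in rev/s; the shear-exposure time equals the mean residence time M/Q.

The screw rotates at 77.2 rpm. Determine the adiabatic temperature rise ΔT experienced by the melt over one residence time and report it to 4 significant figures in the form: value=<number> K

Convert throughput: Q = 228.9 kg/h = 228.9/3600 = 0.0635833 kg/s
t_res = M / Q_s = 2.52 ÷ 0.0635833 = 39.633 s
Convert to SI: D = 0.1187 m, h = 0.0096 m, N = 77.2/60 = 1.28667 rev/s
Shear rate: γ̇ = πDN/h = π·0.1187·1.28667/0.0096 = 49.9799 s⁻¹
ΔT = η·γ̇²·t_res/(ρ·cp) = [3020 × 49.9799² × 39.633] / [1059 × 1998] = 141.307 K

value=141.3 K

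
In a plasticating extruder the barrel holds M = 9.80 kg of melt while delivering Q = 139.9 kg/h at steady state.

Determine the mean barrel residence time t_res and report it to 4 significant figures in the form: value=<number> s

Convert throughput: Q = 139.9 kg/h = 139.9/3600 = 0.0388611 kg/s
t_res = M / Q_s = 9.80 ÷ 0.0388611 = 252.18 s

value=252.2 s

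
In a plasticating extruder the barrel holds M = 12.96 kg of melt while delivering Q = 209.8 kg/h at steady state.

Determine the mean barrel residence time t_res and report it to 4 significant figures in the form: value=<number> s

Throughput in SI: Q_s = 209.8 kg/h ÷ 3600 s/h = 0.0582778 kg/s
Mean residence time: t_res = M/Q_s = 12.96 kg / 0.0582778 kg/s = 222.383 s

value=222.4 s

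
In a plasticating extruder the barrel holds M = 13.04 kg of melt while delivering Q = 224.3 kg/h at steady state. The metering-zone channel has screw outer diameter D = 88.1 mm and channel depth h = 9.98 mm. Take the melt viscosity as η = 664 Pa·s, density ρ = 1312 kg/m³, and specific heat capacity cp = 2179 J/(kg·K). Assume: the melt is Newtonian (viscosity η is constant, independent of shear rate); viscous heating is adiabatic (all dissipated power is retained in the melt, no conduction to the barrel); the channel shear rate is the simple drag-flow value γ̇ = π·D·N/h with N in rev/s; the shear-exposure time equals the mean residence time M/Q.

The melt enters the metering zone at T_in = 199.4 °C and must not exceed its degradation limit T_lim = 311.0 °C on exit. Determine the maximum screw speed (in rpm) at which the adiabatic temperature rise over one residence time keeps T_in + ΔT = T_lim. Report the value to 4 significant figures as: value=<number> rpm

value=103.7 rpm

Q_s = Q / 3600 = 224.3 / 3600 = 0.0623056 kg/s
t_res = M / Q_s = 13.04 ÷ 0.0623056 = 209.291 s
D = 88.1 mm = 0.0881 m;  h = 9.98 mm = 0.00998 m
ΔT_a = T_lim − T_in = 311.0 °C − 199.4 °C = 111.6 K
Invert ΔT = ηγ̇²t_res/(ρcp) for γ̇: γ̇_max² = ΔT_a ρ cp / (η t_res) = 111.6·1312·2179 / (664·209.291) = 2295.81 s⁻²
γ̇_max = √2295.81 = 47.9146 s⁻¹
Solve γ̇ = πDN/h for N: N_max = γ̇_max·h/(π·D) = 47.9146 × 0.00998 / (π × 0.0881) = 1.72772 rev/s = 103.663 rpm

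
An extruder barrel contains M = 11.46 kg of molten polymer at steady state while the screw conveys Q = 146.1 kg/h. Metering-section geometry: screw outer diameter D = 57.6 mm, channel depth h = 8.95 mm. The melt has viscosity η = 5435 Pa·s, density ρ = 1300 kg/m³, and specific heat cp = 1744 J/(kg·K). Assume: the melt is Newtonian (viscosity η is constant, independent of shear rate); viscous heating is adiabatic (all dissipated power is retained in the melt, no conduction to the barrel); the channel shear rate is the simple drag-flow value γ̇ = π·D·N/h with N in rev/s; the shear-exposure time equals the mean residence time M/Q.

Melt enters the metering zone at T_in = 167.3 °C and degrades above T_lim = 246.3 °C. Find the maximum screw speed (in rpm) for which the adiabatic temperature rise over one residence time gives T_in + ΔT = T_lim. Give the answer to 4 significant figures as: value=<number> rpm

value=32.06 rpm

Convert throughput: Q = 146.1 kg/h = 146.1/3600 = 0.0405833 kg/s
Mean residence time: t_res = M/Q_s = 11.46 kg / 0.0405833 kg/s = 282.382 s
D = 57.6 mm = 0.0576 m;  h = 8.95 mm = 0.00895 m
ΔT_a = T_lim − T_in = 246.3 − 167.3 = 79 K
γ̇_max² = ΔT_a·ρ·cp / (η·t_res) = [79 × 1300 × 1744] / [5435 × 282.382] = 116.703 s⁻²
Take the square root: γ̇_max = √(116.703) = 10.8029 s⁻¹
Solve γ̇ = πDN/h for N: N_max = γ̇_max·h/(π·D) = 10.8029 × 0.00895 / (π × 0.0576) = 0.534307 rev/s = 32.0584 rpm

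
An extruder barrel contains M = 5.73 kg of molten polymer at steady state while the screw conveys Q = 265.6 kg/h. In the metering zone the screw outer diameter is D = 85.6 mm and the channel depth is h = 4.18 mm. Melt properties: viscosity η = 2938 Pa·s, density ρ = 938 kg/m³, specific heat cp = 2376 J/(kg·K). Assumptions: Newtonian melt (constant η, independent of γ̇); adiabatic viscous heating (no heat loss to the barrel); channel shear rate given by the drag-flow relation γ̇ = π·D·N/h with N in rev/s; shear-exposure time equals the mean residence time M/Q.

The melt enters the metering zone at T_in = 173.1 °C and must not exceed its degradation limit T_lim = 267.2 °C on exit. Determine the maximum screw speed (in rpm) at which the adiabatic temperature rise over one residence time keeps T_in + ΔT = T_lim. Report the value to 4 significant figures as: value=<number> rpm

Convert throughput: Q = 265.6 kg/h = 265.6/3600 = 0.0737778 kg/s
t_res = M / Q_s = 5.73 / 0.0737778 = 77.6657 s
Geometry in SI: D = 85.6 mm → 0.0856 m, h = 4.18 mm → 0.00418 m
ΔT_a = T_lim − T_in = 267.2 °C − 173.1 °C = 94.1 K
γ̇_max² = ΔT_a·ρ·cp / (η·t_res) = [94.1 × 938 × 2376] / [2938 × 77.6657] = 919.09 s⁻²
Take the square root: γ̇_max = √(919.09) = 30.3165 s⁻¹
Solve γ̇ = πDN/h for N: N_max = γ̇_max·h/(π·D) = 30.3165 × 0.00418 / (π × 0.0856) = 0.471229 rev/s = 28.2737 rpm

value=28.27 rpm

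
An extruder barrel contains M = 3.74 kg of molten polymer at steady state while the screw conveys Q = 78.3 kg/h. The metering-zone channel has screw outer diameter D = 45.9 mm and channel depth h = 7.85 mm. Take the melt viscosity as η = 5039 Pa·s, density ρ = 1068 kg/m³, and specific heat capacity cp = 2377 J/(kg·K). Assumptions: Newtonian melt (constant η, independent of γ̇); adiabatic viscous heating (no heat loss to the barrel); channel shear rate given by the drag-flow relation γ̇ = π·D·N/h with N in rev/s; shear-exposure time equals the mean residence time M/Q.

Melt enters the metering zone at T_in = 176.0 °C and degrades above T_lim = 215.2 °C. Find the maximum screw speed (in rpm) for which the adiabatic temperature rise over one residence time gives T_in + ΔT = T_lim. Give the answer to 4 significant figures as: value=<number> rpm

Throughput in SI: Q_s = 78.3 kg/h ÷ 3600 s/h = 0.02175 kg/s
Mean residence time: t_res = M/Q_s = 3.74 kg / 0.02175 kg/s = 171.954 s
D = 45.9 mm = 0.0459 m;  h = 7.85 mm = 0.00785 m
ΔT_a = T_lim − T_in = 215.2 °C − 176.0 °C = 39.2 K
γ̇_max² = ΔT_a·ρ·cp/(η·t_res) = 39.2·1068·2377/(5039·171.954) = 114.85 s⁻²
Take the square root: γ̇_max = √(114.85) = 10.7168 s⁻¹
N_max = γ̇_max·h / (π·D) = 10.7168 · 0.00785 / (π · 0.0459) = 0.583407 rev/s = 35.0044 rpm

value=35.00 rpm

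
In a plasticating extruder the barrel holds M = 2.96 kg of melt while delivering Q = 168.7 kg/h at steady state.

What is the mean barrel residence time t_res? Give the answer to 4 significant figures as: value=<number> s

value=63.17 s

Throughput in SI: Q_s = 168.7 kg/h ÷ 3600 s/h = 0.0468611 kg/s
t_res = M / Q_s = 2.96 ÷ 0.0468611 = 63.1654 s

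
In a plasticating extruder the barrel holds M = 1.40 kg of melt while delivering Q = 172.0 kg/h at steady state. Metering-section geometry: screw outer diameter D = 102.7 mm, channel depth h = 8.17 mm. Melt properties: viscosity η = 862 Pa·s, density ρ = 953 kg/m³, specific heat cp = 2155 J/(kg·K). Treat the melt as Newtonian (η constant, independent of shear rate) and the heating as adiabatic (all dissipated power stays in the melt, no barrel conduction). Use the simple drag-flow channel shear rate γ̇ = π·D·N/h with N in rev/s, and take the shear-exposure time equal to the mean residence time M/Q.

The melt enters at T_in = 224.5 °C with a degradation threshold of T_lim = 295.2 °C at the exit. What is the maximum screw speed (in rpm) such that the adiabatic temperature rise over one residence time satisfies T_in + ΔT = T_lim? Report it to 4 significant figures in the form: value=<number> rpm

Q_s = Q / 3600 = 172.0 / 3600 = 0.0477778 kg/s
t_res = M / Q_s = 1.40 ÷ 0.0477778 = 29.3023 s
D = 102.7 mm = 0.1027 m;  h = 8.17 mm = 0.00817 m
ΔT_a = T_lim − T_in = 295.2 °C − 224.5 °C = 70.7 K
Invert ΔT = ηγ̇²t_res/(ρcp) for γ̇: γ̇_max² = ΔT_a ρ cp / (η t_res) = 70.7·953·2155 / (862·29.3023) = 5748.44 s⁻²
γ̇_max = √5748.44 = 75.8185 s⁻¹
Solve γ̇ = πDN/h for N: N_max = γ̇_max·h/(π·D) = 75.8185 × 0.00817 / (π × 0.1027) = 1.91989 rev/s = 115.194 rpm

value=115.2 rpm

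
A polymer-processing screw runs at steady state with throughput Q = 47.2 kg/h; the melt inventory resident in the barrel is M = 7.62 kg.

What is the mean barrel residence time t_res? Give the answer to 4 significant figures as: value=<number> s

value=581.2 s

Convert throughput: Q = 47.2 kg/h = 47.2/3600 = 0.0131111 kg/s
Mean residence time: t_res = M/Q_s = 7.62 kg / 0.0131111 kg/s = 581.186 s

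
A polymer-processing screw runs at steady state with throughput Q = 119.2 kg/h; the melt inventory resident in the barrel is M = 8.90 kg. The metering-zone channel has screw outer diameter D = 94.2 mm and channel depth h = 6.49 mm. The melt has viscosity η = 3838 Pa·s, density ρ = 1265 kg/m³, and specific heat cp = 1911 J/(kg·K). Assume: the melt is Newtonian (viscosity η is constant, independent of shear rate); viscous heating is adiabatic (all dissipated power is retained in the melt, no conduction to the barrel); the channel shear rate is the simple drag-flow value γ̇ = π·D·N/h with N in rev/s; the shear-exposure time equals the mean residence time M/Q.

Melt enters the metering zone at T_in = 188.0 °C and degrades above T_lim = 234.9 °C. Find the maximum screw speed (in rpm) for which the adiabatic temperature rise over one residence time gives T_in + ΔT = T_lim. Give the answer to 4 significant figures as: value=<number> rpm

value=13.79 rpm

Throughput in SI: Q_s = 119.2 kg/h ÷ 3600 s/h = 0.0331111 kg/s
t_res = M / Q_s = 8.90 / 0.0331111 = 268.792 s
Geometry in SI: D = 94.2 mm → 0.0942 m, h = 6.49 mm → 0.00649 m
ΔT_a = T_lim − T_in = 234.9 °C − 188.0 °C = 46.9 K
γ̇_max² = ΔT_a·ρ·cp/(η·t_res) = 46.9·1265·1911/(3838·268.792) = 109.901 s⁻²
γ̇_max = √109.901 = 10.4834 s⁻¹
Solve γ̇ = πDN/h for N: N_max = γ̇_max·h/(π·D) = 10.4834 × 0.00649 / (π × 0.0942) = 0.229903 rev/s = 13.7942 rpm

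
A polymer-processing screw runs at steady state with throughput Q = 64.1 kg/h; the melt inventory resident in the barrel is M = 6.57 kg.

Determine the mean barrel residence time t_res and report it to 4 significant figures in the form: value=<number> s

Q_s = Q / 3600 = 64.1 / 3600 = 0.0178056 kg/s
Mean residence time: t_res = M/Q_s = 6.57 kg / 0.0178056 kg/s = 368.986 s

value=369.0 s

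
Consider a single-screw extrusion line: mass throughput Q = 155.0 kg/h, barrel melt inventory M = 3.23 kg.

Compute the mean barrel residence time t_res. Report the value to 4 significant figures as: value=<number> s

Throughput in SI: Q_s = 155.0 kg/h ÷ 3600 s/h = 0.0430556 kg/s
t_res = M / Q_s = 3.23 ÷ 0.0430556 = 75.0194 s

value=75.02 s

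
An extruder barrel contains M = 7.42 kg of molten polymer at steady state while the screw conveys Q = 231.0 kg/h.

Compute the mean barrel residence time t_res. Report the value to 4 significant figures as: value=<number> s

Q_s = Q / 3600 = 231.0 / 3600 = 0.0641667 kg/s
t_res = M / Q_s = 7.42 / 0.0641667 = 115.636 s

value=115.6 s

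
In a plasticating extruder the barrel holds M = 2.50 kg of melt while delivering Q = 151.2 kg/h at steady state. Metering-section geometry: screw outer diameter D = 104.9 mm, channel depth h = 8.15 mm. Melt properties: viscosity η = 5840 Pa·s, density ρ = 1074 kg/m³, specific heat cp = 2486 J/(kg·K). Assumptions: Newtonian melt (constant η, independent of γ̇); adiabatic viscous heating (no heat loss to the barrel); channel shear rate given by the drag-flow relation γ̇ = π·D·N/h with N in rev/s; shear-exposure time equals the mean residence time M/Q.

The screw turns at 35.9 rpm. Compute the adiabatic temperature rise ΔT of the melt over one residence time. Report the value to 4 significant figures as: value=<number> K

value=76.21 K

Q_s = Q / 3600 = 151.2 / 3600 = 0.042 kg/s
Mean residence time: t_res = M/Q_s = 2.50 kg / 0.042 kg/s = 59.5238 s
Geometry in metres: D = 104.9 mm → 0.1049 m, h = 8.15 mm → 0.00815 m; screw speed N = 35.9 rpm = 0.598333 rev/s
Shear rate: γ̇ = πDN/h = π·0.1049·0.598333/0.00815 = 24.1942 s⁻¹
Adiabatic rise: ΔT = η γ̇² t_res / (ρ cp) = 5840·(24.1942)²·59.5238 / (1074·2486) = 76.2114 K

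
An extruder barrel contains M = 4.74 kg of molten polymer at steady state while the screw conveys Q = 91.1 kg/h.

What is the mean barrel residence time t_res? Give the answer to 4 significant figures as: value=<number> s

Throughput in SI: Q_s = 91.1 kg/h ÷ 3600 s/h = 0.0253056 kg/s
Mean residence time: t_res = M/Q_s = 4.74 kg / 0.0253056 kg/s = 187.311 s

value=187.3 s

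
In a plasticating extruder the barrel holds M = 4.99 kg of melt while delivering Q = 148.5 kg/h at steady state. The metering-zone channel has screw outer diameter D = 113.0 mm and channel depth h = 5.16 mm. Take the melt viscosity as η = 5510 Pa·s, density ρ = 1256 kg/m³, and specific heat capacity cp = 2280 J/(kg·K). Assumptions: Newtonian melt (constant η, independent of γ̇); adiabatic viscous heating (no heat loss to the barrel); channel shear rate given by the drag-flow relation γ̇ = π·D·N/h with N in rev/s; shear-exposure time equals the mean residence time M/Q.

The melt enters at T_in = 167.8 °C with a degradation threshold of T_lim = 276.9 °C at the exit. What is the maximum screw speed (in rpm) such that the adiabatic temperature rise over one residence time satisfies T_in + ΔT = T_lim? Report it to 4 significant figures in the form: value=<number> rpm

value=18.88 rpm

Convert throughput: Q = 148.5 kg/h = 148.5/3600 = 0.04125 kg/s
Mean residence time: t_res = M/Q_s = 4.99 kg / 0.04125 kg/s = 120.97 s
Convert to metres: D = 0.113 m, h = 0.00516 m
Allowable rise: ΔT_a = T_lim − T_in = 276.9 − 167.8 = 109.1 K
Invert ΔT = ηγ̇²t_res/(ρcp) for γ̇: γ̇_max² = ΔT_a ρ cp / (η t_res) = 109.1·1256·2280 / (5510·120.97) = 468.728 s⁻²
γ̇_max = √468.728 = 21.6501 s⁻¹
Solve γ̇ = πDN/h for N: N_max = γ̇_max·h/(π·D) = 21.6501 × 0.00516 / (π × 0.113) = 0.314689 rev/s = 18.8814 rpm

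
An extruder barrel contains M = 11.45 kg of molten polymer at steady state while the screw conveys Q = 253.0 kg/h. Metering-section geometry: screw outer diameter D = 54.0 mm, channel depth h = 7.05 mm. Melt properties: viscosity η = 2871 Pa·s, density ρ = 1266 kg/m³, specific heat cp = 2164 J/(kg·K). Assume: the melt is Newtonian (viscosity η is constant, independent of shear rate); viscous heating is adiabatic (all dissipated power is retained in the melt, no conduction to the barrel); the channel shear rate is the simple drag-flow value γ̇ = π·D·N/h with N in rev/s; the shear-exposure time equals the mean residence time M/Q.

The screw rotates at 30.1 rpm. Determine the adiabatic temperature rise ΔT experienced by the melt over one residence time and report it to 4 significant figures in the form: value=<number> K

Convert throughput: Q = 253.0 kg/h = 253.0/3600 = 0.0702778 kg/s
t_res = M / Q_s = 11.45 / 0.0702778 = 162.925 s
Geometry in metres: D = 54.0 mm → 0.054 m, h = 7.05 mm → 0.00705 m; screw speed N = 30.1 rpm = 0.501667 rev/s
γ̇ = π·D·N / h = π · 0.054 · 0.501667 / 0.00705 = 12.0717 s⁻¹
ΔT = η·γ̇²·t_res/(ρ·cp) = [2871 × 12.0717² × 162.925] / [1266 × 2164] = 24.8811 K

value=24.88 K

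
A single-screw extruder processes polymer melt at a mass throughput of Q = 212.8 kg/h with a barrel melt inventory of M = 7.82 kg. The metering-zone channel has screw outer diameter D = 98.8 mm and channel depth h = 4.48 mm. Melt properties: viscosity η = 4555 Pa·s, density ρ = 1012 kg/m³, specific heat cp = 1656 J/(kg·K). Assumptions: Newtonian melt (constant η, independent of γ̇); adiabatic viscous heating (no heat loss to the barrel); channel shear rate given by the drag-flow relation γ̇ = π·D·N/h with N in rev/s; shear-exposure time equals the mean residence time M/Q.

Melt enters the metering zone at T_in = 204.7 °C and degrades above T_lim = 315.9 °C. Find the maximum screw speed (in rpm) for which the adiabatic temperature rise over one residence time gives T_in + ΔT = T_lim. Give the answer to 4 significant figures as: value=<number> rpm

value=15.23 rpm

Convert throughput: Q = 212.8 kg/h = 212.8/3600 = 0.0591111 kg/s
Mean residence time: t_res = M/Q_s = 7.82 kg / 0.0591111 kg/s = 132.293 s
Geometry in SI: D = 98.8 mm → 0.0988 m, h = 4.48 mm → 0.00448 m
Allowable rise: ΔT_a = T_lim − T_in = 315.9 − 204.7 = 111.2 K
γ̇_max² = ΔT_a·ρ·cp/(η·t_res) = 111.2·1012·1656/(4555·132.293) = 309.257 s⁻²
γ̇_max = √309.257 = 17.5857 s⁻¹
Solve γ̇ = πDN/h for N: N_max = γ̇_max·h/(π·D) = 17.5857 × 0.00448 / (π × 0.0988) = 0.253823 rev/s = 15.2294 rpm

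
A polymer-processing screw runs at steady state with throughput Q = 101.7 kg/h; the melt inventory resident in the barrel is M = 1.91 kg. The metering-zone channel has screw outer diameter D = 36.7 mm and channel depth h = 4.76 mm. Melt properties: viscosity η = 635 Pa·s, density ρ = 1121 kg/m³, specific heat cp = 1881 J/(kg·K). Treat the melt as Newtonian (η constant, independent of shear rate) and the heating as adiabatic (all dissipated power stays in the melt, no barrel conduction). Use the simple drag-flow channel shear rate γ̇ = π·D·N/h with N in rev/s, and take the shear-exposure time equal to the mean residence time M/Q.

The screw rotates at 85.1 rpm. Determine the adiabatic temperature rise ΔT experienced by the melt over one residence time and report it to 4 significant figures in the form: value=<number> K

value=24.03 K

Convert throughput: Q = 101.7 kg/h = 101.7/3600 = 0.02825 kg/s
Mean residence time: t_res = M/Q_s = 1.91 kg / 0.02825 kg/s = 67.6106 s
Geometry in metres: D = 36.7 mm → 0.0367 m, h = 4.76 mm → 0.00476 m; screw speed N = 85.1 rpm = 1.41833 rev/s
γ̇ = π·D·N / h = π · 0.0367 · 1.41833 / 0.00476 = 34.3548 s⁻¹
Adiabatic rise: ΔT = η γ̇² t_res / (ρ cp) = 635·(34.3548)²·67.6106 / (1121·1881) = 24.0308 K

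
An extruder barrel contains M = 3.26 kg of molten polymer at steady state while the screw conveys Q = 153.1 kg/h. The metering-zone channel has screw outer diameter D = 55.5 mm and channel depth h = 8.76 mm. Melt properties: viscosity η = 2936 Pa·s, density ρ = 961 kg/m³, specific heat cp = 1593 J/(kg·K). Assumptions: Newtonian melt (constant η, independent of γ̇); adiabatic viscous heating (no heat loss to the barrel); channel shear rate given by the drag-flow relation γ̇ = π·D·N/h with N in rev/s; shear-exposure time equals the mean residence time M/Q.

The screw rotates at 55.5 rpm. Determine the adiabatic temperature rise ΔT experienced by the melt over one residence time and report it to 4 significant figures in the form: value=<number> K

Q_s = Q / 3600 = 153.1 / 3600 = 0.0425278 kg/s
Mean residence time: t_res = M/Q_s = 3.26 kg / 0.0425278 kg/s = 76.6558 s
Geometry in metres: D = 55.5 mm → 0.0555 m, h = 8.76 mm → 0.00876 m; screw speed N = 55.5 rpm = 0.925 rev/s
γ̇ = π D N / h = (π)(0.0555)(0.925) / 0.00876 = 18.4111 s⁻¹
ΔT = η·γ̇²·t_res/(ρ·cp) = [2936 × 18.4111² × 76.6558] / [961 × 1593] = 49.8337 K

value=49.83 K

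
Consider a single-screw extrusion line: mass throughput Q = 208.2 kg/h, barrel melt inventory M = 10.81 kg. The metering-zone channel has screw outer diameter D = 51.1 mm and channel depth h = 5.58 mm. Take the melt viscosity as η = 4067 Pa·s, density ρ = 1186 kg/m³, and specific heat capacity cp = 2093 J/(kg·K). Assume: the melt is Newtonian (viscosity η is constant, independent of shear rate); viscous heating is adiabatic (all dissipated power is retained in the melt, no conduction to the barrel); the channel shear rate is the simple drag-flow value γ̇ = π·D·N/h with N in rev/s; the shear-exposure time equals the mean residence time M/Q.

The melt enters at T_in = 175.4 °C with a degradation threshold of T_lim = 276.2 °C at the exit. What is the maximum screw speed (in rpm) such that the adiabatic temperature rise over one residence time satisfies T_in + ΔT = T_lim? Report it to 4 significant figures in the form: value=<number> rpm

Throughput in SI: Q_s = 208.2 kg/h ÷ 3600 s/h = 0.0578333 kg/s
t_res = M / Q_s = 10.81 ÷ 0.0578333 = 186.916 s
Geometry in SI: D = 51.1 mm → 0.0511 m, h = 5.58 mm → 0.00558 m
ΔT_a = T_lim − T_in = 276.2 − 175.4 = 100.8 K
γ̇_max² = ΔT_a·ρ·cp/(η·t_res) = 100.8·1186·2093/(4067·186.916) = 329.149 s⁻²
γ̇_max = √329.149 = 18.1425 s⁻¹
Solve γ̇ = πDN/h for N: N_max = γ̇_max·h/(π·D) = 18.1425 × 0.00558 / (π × 0.0511) = 0.630609 rev/s = 37.8365 rpm

value=37.84 rpm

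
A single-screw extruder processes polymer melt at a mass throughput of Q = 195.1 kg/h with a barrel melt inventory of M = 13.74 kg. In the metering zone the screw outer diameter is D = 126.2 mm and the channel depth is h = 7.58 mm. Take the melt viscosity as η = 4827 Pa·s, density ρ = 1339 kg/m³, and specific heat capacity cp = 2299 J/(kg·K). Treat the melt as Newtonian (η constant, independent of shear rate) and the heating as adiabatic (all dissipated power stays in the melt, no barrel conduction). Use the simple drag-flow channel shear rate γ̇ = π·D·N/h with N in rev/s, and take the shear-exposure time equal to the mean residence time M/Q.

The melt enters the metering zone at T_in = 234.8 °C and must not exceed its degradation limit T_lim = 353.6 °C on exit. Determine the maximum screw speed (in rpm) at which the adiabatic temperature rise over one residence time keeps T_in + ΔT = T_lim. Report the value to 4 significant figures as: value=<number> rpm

Throughput in SI: Q_s = 195.1 kg/h ÷ 3600 s/h = 0.0541944 kg/s
t_res = M / Q_s = 13.74 / 0.0541944 = 253.532 s
Convert to metres: D = 0.1262 m, h = 0.00758 m
ΔT_a = T_lim − T_in = 353.6 − 234.8 = 118.8 K
γ̇_max² = ΔT_a·ρ·cp/(η·t_res) = 118.8·1339·2299/(4827·253.532) = 298.832 s⁻²
γ̇_max = sqrt(298.832) = 17.2868 s⁻¹
N_max = γ̇_max h / (πD) = 17.2868·0.00758/(π·0.1262) = 0.330501 rev/s → ×60 = 19.8301 rpm

value=19.83 rpm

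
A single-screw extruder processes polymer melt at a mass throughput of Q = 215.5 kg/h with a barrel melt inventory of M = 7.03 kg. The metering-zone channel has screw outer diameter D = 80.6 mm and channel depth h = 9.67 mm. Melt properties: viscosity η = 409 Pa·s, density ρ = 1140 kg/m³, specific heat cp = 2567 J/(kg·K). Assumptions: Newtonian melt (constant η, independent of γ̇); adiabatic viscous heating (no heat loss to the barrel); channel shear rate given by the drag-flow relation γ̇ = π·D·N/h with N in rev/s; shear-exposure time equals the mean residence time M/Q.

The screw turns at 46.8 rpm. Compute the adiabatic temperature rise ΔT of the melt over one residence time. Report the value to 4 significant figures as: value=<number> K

value=6.847 K

Convert throughput: Q = 215.5 kg/h = 215.5/3600 = 0.0598611 kg/s
Mean residence time: t_res = M/Q_s = 7.03 kg / 0.0598611 kg/s = 117.439 s
D = 80.6 mm = 0.0806 m;  h = 9.67 mm = 0.00967 m;  N = 46.8 rpm / 60 = 0.78 rev/s
γ̇ = π D N / h = (π)(0.0806)(0.78) / 0.00967 = 20.4246 s⁻¹
Adiabatic rise: ΔT = η γ̇² t_res / (ρ cp) = 409·(20.4246)²·117.439 / (1140·2567) = 6.84714 K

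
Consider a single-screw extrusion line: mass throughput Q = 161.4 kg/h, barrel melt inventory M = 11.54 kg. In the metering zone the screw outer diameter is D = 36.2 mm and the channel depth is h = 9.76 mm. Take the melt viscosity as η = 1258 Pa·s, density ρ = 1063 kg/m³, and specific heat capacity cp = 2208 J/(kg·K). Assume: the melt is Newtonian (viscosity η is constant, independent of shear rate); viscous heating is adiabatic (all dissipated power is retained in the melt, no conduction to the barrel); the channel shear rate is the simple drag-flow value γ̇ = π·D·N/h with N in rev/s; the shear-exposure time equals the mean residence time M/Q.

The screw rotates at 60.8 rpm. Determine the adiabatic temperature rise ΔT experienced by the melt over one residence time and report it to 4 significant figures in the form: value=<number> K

Convert throughput: Q = 161.4 kg/h = 161.4/3600 = 0.0448333 kg/s
Mean residence time: t_res = M/Q_s = 11.54 kg / 0.0448333 kg/s = 257.398 s
Convert to SI: D = 0.0362 m, h = 0.00976 m, N = 60.8/60 = 1.01333 rev/s
Shear rate: γ̇ = πDN/h = π·0.0362·1.01333/0.00976 = 11.8076 s⁻¹
Adiabatic rise: ΔT = η γ̇² t_res / (ρ cp) = 1258·(11.8076)²·257.398 / (1063·2208) = 19.2342 K

value=19.23 K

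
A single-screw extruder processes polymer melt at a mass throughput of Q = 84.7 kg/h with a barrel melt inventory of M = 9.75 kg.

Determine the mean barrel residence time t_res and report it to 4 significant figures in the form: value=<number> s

value=414.4 s

Q_s = Q / 3600 = 84.7 / 3600 = 0.0235278 kg/s
Mean residence time: t_res = M/Q_s = 9.75 kg / 0.0235278 kg/s = 414.404 s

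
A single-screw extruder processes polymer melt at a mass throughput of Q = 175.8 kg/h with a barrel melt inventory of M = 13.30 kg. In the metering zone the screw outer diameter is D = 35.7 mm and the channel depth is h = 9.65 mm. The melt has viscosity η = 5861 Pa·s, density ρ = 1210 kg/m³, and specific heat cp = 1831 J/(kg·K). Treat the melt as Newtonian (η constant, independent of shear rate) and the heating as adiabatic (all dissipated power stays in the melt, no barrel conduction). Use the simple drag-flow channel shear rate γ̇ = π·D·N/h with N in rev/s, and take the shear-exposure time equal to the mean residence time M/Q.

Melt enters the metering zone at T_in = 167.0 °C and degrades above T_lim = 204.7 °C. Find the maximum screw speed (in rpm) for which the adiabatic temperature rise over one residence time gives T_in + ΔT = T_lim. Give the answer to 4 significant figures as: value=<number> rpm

Q_s = Q / 3600 = 175.8 / 3600 = 0.0488333 kg/s
Mean residence time: t_res = M/Q_s = 13.30 kg / 0.0488333 kg/s = 272.355 s
Geometry in SI: D = 35.7 mm → 0.0357 m, h = 9.65 mm → 0.00965 m
Allowable rise: ΔT_a = T_lim − T_in = 204.7 − 167.0 = 37.7 K
γ̇_max² = ΔT_a·ρ·cp / (η·t_res) = [37.7 × 1210 × 1831] / [5861 × 272.355] = 52.3249 s⁻²
γ̇_max = sqrt(52.3249) = 7.23359 s⁻¹
N_max = γ̇_max h / (πD) = 7.23359·0.00965/(π·0.0357) = 0.622391 rev/s → ×60 = 37.3435 rpm

value=37.34 rpm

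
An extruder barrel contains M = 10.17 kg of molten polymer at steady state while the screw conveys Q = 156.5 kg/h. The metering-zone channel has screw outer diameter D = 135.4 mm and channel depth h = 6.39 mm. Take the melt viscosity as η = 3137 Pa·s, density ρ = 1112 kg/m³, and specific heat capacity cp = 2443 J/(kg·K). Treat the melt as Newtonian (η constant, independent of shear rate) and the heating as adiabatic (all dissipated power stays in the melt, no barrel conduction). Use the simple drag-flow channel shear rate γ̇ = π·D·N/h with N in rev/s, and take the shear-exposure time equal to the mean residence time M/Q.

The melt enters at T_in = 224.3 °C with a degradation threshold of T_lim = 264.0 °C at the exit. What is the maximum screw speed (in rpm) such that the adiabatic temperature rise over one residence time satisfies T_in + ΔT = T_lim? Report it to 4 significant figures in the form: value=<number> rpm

Throughput in SI: Q_s = 156.5 kg/h ÷ 3600 s/h = 0.0434722 kg/s
Mean residence time: t_res = M/Q_s = 10.17 kg / 0.0434722 kg/s = 233.942 s
D = 135.4 mm = 0.1354 m;  h = 6.39 mm = 0.00639 m
ΔT_a = T_lim − T_in = 264.0 °C − 224.3 °C = 39.7 K
γ̇_max² = ΔT_a·ρ·cp/(η·t_res) = 39.7·1112·2443/(3137·233.942) = 146.959 s⁻²
γ̇_max = √146.959 = 12.1226 s⁻¹
N_max = γ̇_max·h / (π·D) = 12.1226 · 0.00639 / (π · 0.1354) = 0.182108 rev/s = 10.9265 rpm

value=10.93 rpm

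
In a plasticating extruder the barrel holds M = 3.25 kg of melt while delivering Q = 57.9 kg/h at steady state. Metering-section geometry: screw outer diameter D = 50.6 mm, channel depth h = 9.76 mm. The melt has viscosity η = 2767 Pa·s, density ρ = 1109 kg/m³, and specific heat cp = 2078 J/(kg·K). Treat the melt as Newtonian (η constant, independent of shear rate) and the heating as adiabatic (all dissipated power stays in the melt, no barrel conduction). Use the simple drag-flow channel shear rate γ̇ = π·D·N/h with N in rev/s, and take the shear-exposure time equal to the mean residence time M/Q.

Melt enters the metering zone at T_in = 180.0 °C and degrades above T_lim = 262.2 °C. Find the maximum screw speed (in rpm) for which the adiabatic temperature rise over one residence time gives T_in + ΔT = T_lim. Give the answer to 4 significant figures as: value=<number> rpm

value=67.81 rpm

Convert throughput: Q = 57.9 kg/h = 57.9/3600 = 0.0160833 kg/s
Mean residence time: t_res = M/Q_s = 3.25 kg / 0.0160833 kg/s = 202.073 s
Geometry in SI: D = 50.6 mm → 0.0506 m, h = 9.76 mm → 0.00976 m
ΔT_a = T_lim − T_in = 262.2 °C − 180.0 °C = 82.2 K
Invert ΔT = ηγ̇²t_res/(ρcp) for γ̇: γ̇_max² = ΔT_a ρ cp / (η t_res) = 82.2·1109·2078 / (2767·202.073) = 338.791 s⁻²
γ̇_max = sqrt(338.791) = 18.4063 s⁻¹
Solve γ̇ = πDN/h for N: N_max = γ̇_max·h/(π·D) = 18.4063 × 0.00976 / (π × 0.0506) = 1.1301 rev/s = 67.8058 rpm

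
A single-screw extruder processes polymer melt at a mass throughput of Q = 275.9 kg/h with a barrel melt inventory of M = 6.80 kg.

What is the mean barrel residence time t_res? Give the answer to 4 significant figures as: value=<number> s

Q_s = Q / 3600 = 275.9 / 3600 = 0.0766389 kg/s
Mean residence time: t_res = M/Q_s = 6.80 kg / 0.0766389 kg/s = 88.7278 s

value=88.73 s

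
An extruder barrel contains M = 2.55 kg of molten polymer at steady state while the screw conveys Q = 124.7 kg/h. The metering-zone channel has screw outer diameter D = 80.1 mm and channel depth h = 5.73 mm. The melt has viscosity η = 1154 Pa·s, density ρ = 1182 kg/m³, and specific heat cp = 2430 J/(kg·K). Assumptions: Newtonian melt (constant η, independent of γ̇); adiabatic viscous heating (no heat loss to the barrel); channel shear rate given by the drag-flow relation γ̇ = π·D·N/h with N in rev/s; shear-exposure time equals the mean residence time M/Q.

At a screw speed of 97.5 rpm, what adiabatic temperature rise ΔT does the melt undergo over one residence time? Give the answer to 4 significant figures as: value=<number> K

value=150.6 K

Throughput in SI: Q_s = 124.7 kg/h ÷ 3600 s/h = 0.0346389 kg/s
Mean residence time: t_res = M/Q_s = 2.55 kg / 0.0346389 kg/s = 73.6167 s
D = 80.1 mm = 0.0801 m;  h = 5.73 mm = 0.00573 m;  N = 97.5 rpm / 60 = 1.625 rev/s
γ̇ = π·D·N / h = π · 0.0801 · 1.625 / 0.00573 = 71.3643 s⁻¹
ΔT = η·γ̇²·t_res/(ρ·cp) = [1154 × 71.3643² × 73.6167] / [1182 × 2430] = 150.633 K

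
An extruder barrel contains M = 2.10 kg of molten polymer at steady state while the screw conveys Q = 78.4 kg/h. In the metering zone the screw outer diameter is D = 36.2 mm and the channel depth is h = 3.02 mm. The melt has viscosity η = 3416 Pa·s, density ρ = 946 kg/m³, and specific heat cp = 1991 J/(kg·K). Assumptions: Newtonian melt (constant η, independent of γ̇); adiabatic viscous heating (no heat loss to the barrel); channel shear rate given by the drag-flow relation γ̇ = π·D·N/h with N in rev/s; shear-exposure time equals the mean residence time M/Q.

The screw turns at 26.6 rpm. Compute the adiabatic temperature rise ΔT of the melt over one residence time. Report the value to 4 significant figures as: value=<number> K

value=48.74 K

Convert throughput: Q = 78.4 kg/h = 78.4/3600 = 0.0217778 kg/s
t_res = M / Q_s = 2.10 / 0.0217778 = 96.4286 s
D = 36.2 mm = 0.0362 m;  h = 3.02 mm = 0.00302 m;  N = 26.6 rpm / 60 = 0.443333 rev/s
Shear rate: γ̇ = πDN/h = π·0.0362·0.443333/0.00302 = 16.6948 s⁻¹
ΔT = η·γ̇²·t_res / (ρ·cp) = 3416 · (16.6948)² · 96.4286 / (946 · 1991) = 48.7444 K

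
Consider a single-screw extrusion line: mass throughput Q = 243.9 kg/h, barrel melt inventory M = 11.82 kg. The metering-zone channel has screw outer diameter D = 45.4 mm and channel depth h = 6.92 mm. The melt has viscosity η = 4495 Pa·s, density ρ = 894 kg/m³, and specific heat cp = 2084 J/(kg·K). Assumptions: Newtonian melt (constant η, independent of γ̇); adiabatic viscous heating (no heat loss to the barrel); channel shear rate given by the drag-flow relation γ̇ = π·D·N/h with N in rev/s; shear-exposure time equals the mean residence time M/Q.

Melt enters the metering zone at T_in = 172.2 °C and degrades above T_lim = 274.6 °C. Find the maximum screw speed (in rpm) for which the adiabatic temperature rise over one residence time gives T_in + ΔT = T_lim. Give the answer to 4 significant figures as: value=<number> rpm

value=45.40 rpm

Throughput in SI: Q_s = 243.9 kg/h ÷ 3600 s/h = 0.06775 kg/s
Mean residence time: t_res = M/Q_s = 11.82 kg / 0.06775 kg/s = 174.465 s
Convert to metres: D = 0.0454 m, h = 0.00692 m
ΔT_a = T_lim − T_in = 274.6 °C − 172.2 °C = 102.4 K
Invert ΔT = ηγ̇²t_res/(ρcp) for γ̇: γ̇_max² = ΔT_a ρ cp / (η t_res) = 102.4·894·2084 / (4495·174.465) = 243.275 s⁻²
γ̇_max = sqrt(243.275) = 15.5973 s⁻¹
Solve γ̇ = πDN/h for N: N_max = γ̇_max·h/(π·D) = 15.5973 × 0.00692 / (π × 0.0454) = 0.756744 rev/s = 45.4046 rpm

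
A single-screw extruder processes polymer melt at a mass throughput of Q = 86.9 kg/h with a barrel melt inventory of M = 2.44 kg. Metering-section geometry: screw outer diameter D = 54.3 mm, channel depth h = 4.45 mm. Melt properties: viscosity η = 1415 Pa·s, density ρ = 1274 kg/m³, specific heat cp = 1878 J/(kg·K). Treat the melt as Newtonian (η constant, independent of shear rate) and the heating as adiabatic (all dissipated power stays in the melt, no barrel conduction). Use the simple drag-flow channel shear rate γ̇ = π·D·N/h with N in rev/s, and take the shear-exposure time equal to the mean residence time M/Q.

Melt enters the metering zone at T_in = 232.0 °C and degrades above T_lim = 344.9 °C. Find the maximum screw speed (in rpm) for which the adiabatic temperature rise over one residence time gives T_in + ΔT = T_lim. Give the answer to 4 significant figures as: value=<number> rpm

Convert throughput: Q = 86.9 kg/h = 86.9/3600 = 0.0241389 kg/s
t_res = M / Q_s = 2.44 ÷ 0.0241389 = 101.082 s
D = 54.3 mm = 0.0543 m;  h = 4.45 mm = 0.00445 m
Allowable rise: ΔT_a = T_lim − T_in = 344.9 − 232.0 = 112.9 K
γ̇_max² = ΔT_a·ρ·cp / (η·t_res) = [112.9 × 1274 × 1878] / [1415 × 101.082] = 1888.56 s⁻²
γ̇_max = √1888.56 = 43.4575 s⁻¹
N_max = γ̇_max·h / (π·D) = 43.4575 · 0.00445 / (π · 0.0543) = 1.13364 rev/s = 68.0184 rpm

value=68.02 rpm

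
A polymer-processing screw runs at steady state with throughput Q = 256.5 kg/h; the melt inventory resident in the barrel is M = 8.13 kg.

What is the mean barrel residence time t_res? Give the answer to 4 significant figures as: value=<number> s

value=114.1 s

Throughput in SI: Q_s = 256.5 kg/h ÷ 3600 s/h = 0.07125 kg/s
Mean residence time: t_res = M/Q_s = 8.13 kg / 0.07125 kg/s = 114.105 s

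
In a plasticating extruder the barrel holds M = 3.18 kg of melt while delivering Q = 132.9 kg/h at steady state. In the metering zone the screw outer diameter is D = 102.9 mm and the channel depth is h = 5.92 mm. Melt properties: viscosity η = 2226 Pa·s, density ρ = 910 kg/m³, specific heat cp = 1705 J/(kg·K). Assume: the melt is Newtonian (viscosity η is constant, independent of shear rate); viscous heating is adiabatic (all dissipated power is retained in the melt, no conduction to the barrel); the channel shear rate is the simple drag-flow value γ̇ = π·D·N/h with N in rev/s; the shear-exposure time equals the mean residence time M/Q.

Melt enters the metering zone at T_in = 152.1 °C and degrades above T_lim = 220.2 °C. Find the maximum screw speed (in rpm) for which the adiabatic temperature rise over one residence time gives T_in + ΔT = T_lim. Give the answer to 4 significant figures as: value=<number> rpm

value=25.79 rpm

Throughput in SI: Q_s = 132.9 kg/h ÷ 3600 s/h = 0.0369167 kg/s
t_res = M / Q_s = 3.18 ÷ 0.0369167 = 86.14 s
Convert to metres: D = 0.1029 m, h = 0.00592 m
Allowable rise: ΔT_a = T_lim − T_in = 220.2 − 152.1 = 68.1 K
γ̇_max² = ΔT_a·ρ·cp / (η·t_res) = [68.1 × 910 × 1705] / [2226 × 86.14] = 551.04 s⁻²
Take the square root: γ̇_max = √(551.04) = 23.4742 s⁻¹
Solve γ̇ = πDN/h for N: N_max = γ̇_max·h/(π·D) = 23.4742 × 0.00592 / (π × 0.1029) = 0.429881 rev/s = 25.7928 rpm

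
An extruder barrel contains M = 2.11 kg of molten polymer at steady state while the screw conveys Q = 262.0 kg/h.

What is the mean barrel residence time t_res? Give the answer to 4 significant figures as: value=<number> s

value=28.99 s

Q_s = Q / 3600 = 262.0 / 3600 = 0.0727778 kg/s
Mean residence time: t_res = M/Q_s = 2.11 kg / 0.0727778 kg/s = 28.9924 s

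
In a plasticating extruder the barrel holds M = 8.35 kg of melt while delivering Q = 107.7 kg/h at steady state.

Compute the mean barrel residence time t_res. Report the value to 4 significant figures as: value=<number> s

value=279.1 s

Convert throughput: Q = 107.7 kg/h = 107.7/3600 = 0.0299167 kg/s
t_res = M / Q_s = 8.35 ÷ 0.0299167 = 279.109 s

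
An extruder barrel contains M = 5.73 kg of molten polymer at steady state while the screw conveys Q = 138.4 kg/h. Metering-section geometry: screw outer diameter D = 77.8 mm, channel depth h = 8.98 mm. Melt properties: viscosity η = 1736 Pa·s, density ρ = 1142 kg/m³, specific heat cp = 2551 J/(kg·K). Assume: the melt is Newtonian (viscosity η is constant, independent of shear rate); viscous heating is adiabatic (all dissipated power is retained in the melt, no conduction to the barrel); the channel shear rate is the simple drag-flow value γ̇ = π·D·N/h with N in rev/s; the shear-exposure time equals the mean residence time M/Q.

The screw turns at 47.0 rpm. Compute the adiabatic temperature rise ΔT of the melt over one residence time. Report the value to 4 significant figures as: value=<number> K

Q_s = Q / 3600 = 138.4 / 3600 = 0.0384444 kg/s
Mean residence time: t_res = M/Q_s = 5.73 kg / 0.0384444 kg/s = 149.046 s
D = 77.8 mm = 0.0778 m;  h = 8.98 mm = 0.00898 m;  N = 47.0 rpm / 60 = 0.783333 rev/s
Shear rate: γ̇ = πDN/h = π·0.0778·0.783333/0.00898 = 21.3206 s⁻¹
ΔT = η·γ̇²·t_res / (ρ·cp) = 1736 · (21.3206)² · 149.046 / (1142 · 2551) = 40.3732 K

value=40.37 K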